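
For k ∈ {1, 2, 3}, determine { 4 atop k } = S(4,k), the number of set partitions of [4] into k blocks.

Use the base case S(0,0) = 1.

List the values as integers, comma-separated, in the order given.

row 1: T[1][1]=1·0+1=1
row 2: T[2][1]=1·1+0=1  T[2][2]=2·0+1=1
row 3: T[3][1]=1·1+0=1  T[3][2]=2·1+1=3  T[3][3]=3·0+1=1
row 4: T[4][1]=1·1+0=1  T[4][2]=2·3+1=7  T[4][3]=3·1+3=6
Read S(4,1) = 1, S(4,2) = 7, S(4,3) = 6.

1, 7, 6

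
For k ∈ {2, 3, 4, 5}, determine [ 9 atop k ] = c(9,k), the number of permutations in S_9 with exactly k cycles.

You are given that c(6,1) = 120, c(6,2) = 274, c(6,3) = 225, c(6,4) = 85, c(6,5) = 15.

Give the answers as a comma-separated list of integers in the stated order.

[7] T[7,1]:6*120+0=720 · T[7,2]:6*274+120=1764 · T[7,3]:6*225+274=1624 · T[7,4]:6*85+225=735 · T[7,5]:6*15+85=175
[8] T[8,1]:7*720+0=5040 · T[8,2]:7*1764+720=13068 · T[8,3]:7*1624+1764=13132 · T[8,4]:7*735+1624=6769 · T[8,5]:7*175+735=1960
[9] T[9,2]:8*13068+5040=109584 · T[9,3]:8*13132+13068=118124 · T[9,4]:8*6769+13132=67284 · T[9,5]:8*1960+6769=22449
Read c(9,2) = 109584, c(9,3) = 118124, c(9,4) = 67284, c(9,5) = 22449.

109584, 118124, 67284, 22449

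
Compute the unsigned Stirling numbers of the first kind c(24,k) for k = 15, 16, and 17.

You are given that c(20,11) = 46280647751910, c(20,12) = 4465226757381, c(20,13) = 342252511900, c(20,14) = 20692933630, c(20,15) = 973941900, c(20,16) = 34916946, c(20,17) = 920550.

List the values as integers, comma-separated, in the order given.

row 21: T[21][12]=20·4465226757381+46280647751910=135585182899530  T[21][13]=20·342252511900+4465226757381=11310276995381  T[21][14]=20·20692933630+342252511900=756111184500  T[21][15]=20·973941900+20692933630=40171771630  T[21][16]=20·34916946+973941900=1672280820  T[21][17]=20·920550+34916946=53327946
row 22: T[22][13]=21·11310276995381+135585182899530=373100999802531  T[22][14]=21·756111184500+11310276995381=27188611869881  T[22][15]=21·40171771630+756111184500=1599718388730  T[22][16]=21·1672280820+40171771630=75289668850  T[22][17]=21·53327946+1672280820=2792167686
row 23: T[23][14]=22·27188611869881+373100999802531=971250460939913  T[23][15]=22·1599718388730+27188611869881=62382416421941  T[23][16]=22·75289668850+1599718388730=3256091103430  T[23][17]=22·2792167686+75289668850=136717357942
row 24: T[24][15]=23·62382416421941+971250460939913=2406046038644556  T[24][16]=23·3256091103430+62382416421941=137272511800831  T[24][17]=23·136717357942+3256091103430=6400590336096
Read c(24,15) = 2406046038644556, c(24,16) = 137272511800831, c(24,17) = 6400590336096.

2406046038644556, 137272511800831, 6400590336096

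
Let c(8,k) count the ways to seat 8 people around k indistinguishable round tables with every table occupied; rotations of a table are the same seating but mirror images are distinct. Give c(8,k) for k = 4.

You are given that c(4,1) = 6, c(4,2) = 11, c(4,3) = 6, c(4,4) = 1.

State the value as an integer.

6769

row 5: T[5][1]=4·6+0=24  T[5][2]=4·11+6=50  T[5][3]=4·6+11=35  T[5][4]=4·1+6=10
row 6: T[6][2]=5·50+24=274  T[6][3]=5·35+50=225  T[6][4]=5·10+35=85
row 7: T[7][3]=6·225+274=1624  T[7][4]=6·85+225=735
row 8: T[8][4]=7·735+1624=6769
Read c(8,4) = 6769.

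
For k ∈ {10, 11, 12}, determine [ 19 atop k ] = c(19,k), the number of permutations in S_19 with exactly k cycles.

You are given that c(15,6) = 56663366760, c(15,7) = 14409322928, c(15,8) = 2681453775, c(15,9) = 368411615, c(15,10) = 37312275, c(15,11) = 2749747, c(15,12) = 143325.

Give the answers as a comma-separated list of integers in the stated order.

[16] T[16,7]:15*14409322928+56663366760=272803210680 · T[16,8]:15*2681453775+14409322928=54631129553 · T[16,9]:15*368411615+2681453775=8207628000 · T[16,10]:15*37312275+368411615=928095740 · T[16,11]:15*2749747+37312275=78558480 · T[16,12]:15*143325+2749747=4899622
[17] T[17,8]:16*54631129553+272803210680=1146901283528 · T[17,9]:16*8207628000+54631129553=185953177553 · T[17,10]:16*928095740+8207628000=23057159840 · T[17,11]:16*78558480+928095740=2185031420 · T[17,12]:16*4899622+78558480=156952432
[18] T[18,9]:17*185953177553+1146901283528=4308105301929 · T[18,10]:17*23057159840+185953177553=577924894833 · T[18,11]:17*2185031420+23057159840=60202693980 · T[18,12]:17*156952432+2185031420=4853222764
[19] T[19,10]:18*577924894833+4308105301929=14710753408923 · T[19,11]:18*60202693980+577924894833=1661573386473 · T[19,12]:18*4853222764+60202693980=147560703732
Read c(19,10) = 14710753408923, c(19,11) = 1661573386473, c(19,12) = 147560703732.

14710753408923, 1661573386473, 147560703732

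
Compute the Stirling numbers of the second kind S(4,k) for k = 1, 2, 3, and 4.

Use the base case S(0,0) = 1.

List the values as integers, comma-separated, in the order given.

i=1: T(1,1)=1+1·0=1
i=2: T(2,1)=0+1·1=1 | T(2,2)=1+2·0=1
i=3: T(3,1)=0+1·1=1 | T(3,2)=1+2·1=3 | T(3,3)=1+3·0=1
i=4: T(4,1)=0+1·1=1 | T(4,2)=1+2·3=7 | T(4,3)=3+3·1=6 | T(4,4)=1+4·0=1
Read S(4,1) = 1, S(4,2) = 7, S(4,3) = 6, S(4,4) = 1.

1, 7, 6, 1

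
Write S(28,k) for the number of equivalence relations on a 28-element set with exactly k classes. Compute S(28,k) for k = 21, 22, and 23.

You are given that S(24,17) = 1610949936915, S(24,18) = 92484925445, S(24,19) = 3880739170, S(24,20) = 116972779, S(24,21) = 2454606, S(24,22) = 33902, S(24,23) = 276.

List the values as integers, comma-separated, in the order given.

22653141490980, 825906183960, 22693687380

r25: T_25,18=18×92484925445+1610949936915=3275678594925; T_25,19=19×3880739170+92484925445=166218969675; T_25,20=20×116972779+3880739170=6220194750; T_25,21=21×2454606+116972779=168519505; T_25,22=22×33902+2454606=3200450; T_25,23=23×276+33902=40250
r26: T_26,19=19×166218969675+3275678594925=6433839018750; T_26,20=20×6220194750+166218969675=290622864675; T_26,21=21×168519505+6220194750=9759104355; T_26,22=22×3200450+168519505=238929405; T_26,23=23×40250+3200450=4126200
r27: T_27,20=20×290622864675+6433839018750=12246296312250; T_27,21=21×9759104355+290622864675=495564056130; T_27,22=22×238929405+9759104355=15015551265; T_27,23=23×4126200+238929405=333832005
r28: T_28,21=21×495564056130+12246296312250=22653141490980; T_28,22=22×15015551265+495564056130=825906183960; T_28,23=23×333832005+15015551265=22693687380
Read S(28,21) = 22653141490980, S(28,22) = 825906183960, S(28,23) = 22693687380.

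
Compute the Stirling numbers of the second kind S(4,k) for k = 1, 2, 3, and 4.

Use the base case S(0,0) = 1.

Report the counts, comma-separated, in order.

r1: T_1,1=1×0+1=1
r2: T_2,1=1×1+0=1; T_2,2=2×0+1=1
r3: T_3,1=1×1+0=1; T_3,2=2×1+1=3; T_3,3=3×0+1=1
r4: T_4,1=1×1+0=1; T_4,2=2×3+1=7; T_4,3=3×1+3=6; T_4,4=4×0+1=1
Read S(4,1) = 1, S(4,2) = 7, S(4,3) = 6, S(4,4) = 1.

1, 7, 6, 1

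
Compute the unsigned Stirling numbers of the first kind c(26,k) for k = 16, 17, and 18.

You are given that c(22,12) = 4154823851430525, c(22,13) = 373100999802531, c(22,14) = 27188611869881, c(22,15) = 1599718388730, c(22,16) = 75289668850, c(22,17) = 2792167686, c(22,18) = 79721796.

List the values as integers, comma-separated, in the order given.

r23: T_23,13=22×373100999802531+4154823851430525=12363045847086207; T_23,14=22×27188611869881+373100999802531=971250460939913; T_23,15=22×1599718388730+27188611869881=62382416421941; T_23,16=22×75289668850+1599718388730=3256091103430; T_23,17=22×2792167686+75289668850=136717357942; T_23,18=22×79721796+2792167686=4546047198
r24: T_24,14=23×971250460939913+12363045847086207=34701806448704206; T_24,15=23×62382416421941+971250460939913=2406046038644556; T_24,16=23×3256091103430+62382416421941=137272511800831; T_24,17=23×136717357942+3256091103430=6400590336096; T_24,18=23×4546047198+136717357942=241276443496
r25: T_25,15=24×2406046038644556+34701806448704206=92446911376173550; T_25,16=24×137272511800831+2406046038644556=5700586321864500; T_25,17=24×6400590336096+137272511800831=290886679867135; T_25,18=24×241276443496+6400590336096=12191224980000
r26: T_26,16=25×5700586321864500+92446911376173550=234961569422786050; T_26,17=25×290886679867135+5700586321864500=12972753318542875; T_26,18=25×12191224980000+290886679867135=595667304367135
Read c(26,16) = 234961569422786050, c(26,17) = 12972753318542875, c(26,18) = 595667304367135.

234961569422786050, 12972753318542875, 595667304367135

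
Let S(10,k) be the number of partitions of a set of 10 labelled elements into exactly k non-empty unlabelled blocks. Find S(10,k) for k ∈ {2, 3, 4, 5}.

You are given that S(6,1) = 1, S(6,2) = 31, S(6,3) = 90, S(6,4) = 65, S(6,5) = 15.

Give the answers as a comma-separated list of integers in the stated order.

511, 9330, 34105, 42525

@7  (7,1):1·1+0→1, (7,2):31·2+1→63, (7,3):90·3+31→301, (7,4):65·4+90→350, (7,5):15·5+65→140
@8  (8,1):1·1+0→1, (8,2):63·2+1→127, (8,3):301·3+63→966, (8,4):350·4+301→1701, (8,5):140·5+350→1050
@9  (9,1):1·1+0→1, (9,2):127·2+1→255, (9,3):966·3+127→3025, (9,4):1701·4+966→7770, (9,5):1050·5+1701→6951
@10  (10,2):255·2+1→511, (10,3):3025·3+255→9330, (10,4):7770·4+3025→34105, (10,5):6951·5+7770→42525
Read S(10,2) = 511, S(10,3) = 9330, S(10,4) = 34105, S(10,5) = 42525.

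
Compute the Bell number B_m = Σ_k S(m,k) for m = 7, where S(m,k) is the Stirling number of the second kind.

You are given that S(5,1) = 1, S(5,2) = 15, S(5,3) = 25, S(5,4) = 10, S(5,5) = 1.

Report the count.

877

i=6: T(6,1)=0+1·1=1 | T(6,2)=1+2·15=31 | T(6,3)=15+3·25=90 | T(6,4)=25+4·10=65 | T(6,5)=10+5·1=15 | T(6,6)=1+6·0=1
i=7: T(7,1)=0+1·1=1 | T(7,2)=1+2·31=63 | T(7,3)=31+3·90=301 | T(7,4)=90+4·65=350 | T(7,5)=65+5·15=140 | T(7,6)=15+6·1=21 | T(7,7)=1+7·0=1
B_7 = ΣS(7,k) = 1+63+301+350+140+21+1 = 877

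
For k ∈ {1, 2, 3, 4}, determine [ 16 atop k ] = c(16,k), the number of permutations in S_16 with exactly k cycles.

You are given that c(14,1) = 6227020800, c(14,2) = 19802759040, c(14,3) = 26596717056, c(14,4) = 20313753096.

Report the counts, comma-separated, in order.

1307674368000, 4339163001600, 6165817614720, 5056995703824

i=15: T(15,1)=0+14·6227020800=87178291200 | T(15,2)=6227020800+14·19802759040=283465647360 | T(15,3)=19802759040+14·26596717056=392156797824 | T(15,4)=26596717056+14·20313753096=310989260400
i=16: T(16,1)=0+15·87178291200=1307674368000 | T(16,2)=87178291200+15·283465647360=4339163001600 | T(16,3)=283465647360+15·392156797824=6165817614720 | T(16,4)=392156797824+15·310989260400=5056995703824
Read c(16,1) = 1307674368000, c(16,2) = 4339163001600, c(16,3) = 6165817614720, c(16,4) = 5056995703824.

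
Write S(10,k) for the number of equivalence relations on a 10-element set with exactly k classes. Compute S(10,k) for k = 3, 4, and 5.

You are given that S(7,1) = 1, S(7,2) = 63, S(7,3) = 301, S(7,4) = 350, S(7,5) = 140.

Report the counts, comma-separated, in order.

row 8: T[8][1]=1·1+0=1  T[8][2]=2·63+1=127  T[8][3]=3·301+63=966  T[8][4]=4·350+301=1701  T[8][5]=5·140+350=1050
row 9: T[9][2]=2·127+1=255  T[9][3]=3·966+127=3025  T[9][4]=4·1701+966=7770  T[9][5]=5·1050+1701=6951
row 10: T[10][3]=3·3025+255=9330  T[10][4]=4·7770+3025=34105  T[10][5]=5·6951+7770=42525
Read S(10,3) = 9330, S(10,4) = 34105, S(10,5) = 42525.

9330, 34105, 42525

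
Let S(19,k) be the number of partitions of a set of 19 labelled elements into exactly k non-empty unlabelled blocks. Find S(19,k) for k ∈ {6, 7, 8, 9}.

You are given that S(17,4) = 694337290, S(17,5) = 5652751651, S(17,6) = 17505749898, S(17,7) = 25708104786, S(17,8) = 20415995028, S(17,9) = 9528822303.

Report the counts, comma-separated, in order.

@18  (18,5):5652751651·5+694337290→28958095545, (18,6):17505749898·6+5652751651→110687251039, (18,7):25708104786·7+17505749898→197462483400, (18,8):20415995028·8+25708104786→189036065010, (18,9):9528822303·9+20415995028→106175395755
@19  (19,6):110687251039·6+28958095545→693081601779, (19,7):197462483400·7+110687251039→1492924634839, (19,8):189036065010·8+197462483400→1709751003480, (19,9):106175395755·9+189036065010→1144614626805
Read S(19,6) = 693081601779, S(19,7) = 1492924634839, S(19,8) = 1709751003480, S(19,9) = 1144614626805.

693081601779, 1492924634839, 1709751003480, 1144614626805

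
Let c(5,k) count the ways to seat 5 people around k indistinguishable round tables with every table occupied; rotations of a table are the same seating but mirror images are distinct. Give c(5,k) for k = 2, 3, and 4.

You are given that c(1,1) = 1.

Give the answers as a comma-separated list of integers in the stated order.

r2: T_2,1=1×1+0=1; T_2,2=1×0+1=1
r3: T_3,1=2×1+0=2; T_3,2=2×1+1=3; T_3,3=2×0+1=1
r4: T_4,1=3×2+0=6; T_4,2=3×3+2=11; T_4,3=3×1+3=6; T_4,4=3×0+1=1
r5: T_5,2=4×11+6=50; T_5,3=4×6+11=35; T_5,4=4×1+6=10
Read c(5,2) = 50, c(5,3) = 35, c(5,4) = 10.

50, 35, 10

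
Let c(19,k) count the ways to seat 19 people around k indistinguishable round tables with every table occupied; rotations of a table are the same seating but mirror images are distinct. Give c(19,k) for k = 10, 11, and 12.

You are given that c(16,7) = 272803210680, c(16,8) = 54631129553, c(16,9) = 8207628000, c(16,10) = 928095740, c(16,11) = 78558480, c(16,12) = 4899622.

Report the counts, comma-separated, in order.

row 17: T[17][8]=16·54631129553+272803210680=1146901283528  T[17][9]=16·8207628000+54631129553=185953177553  T[17][10]=16·928095740+8207628000=23057159840  T[17][11]=16·78558480+928095740=2185031420  T[17][12]=16·4899622+78558480=156952432
row 18: T[18][9]=17·185953177553+1146901283528=4308105301929  T[18][10]=17·23057159840+185953177553=577924894833  T[18][11]=17·2185031420+23057159840=60202693980  T[18][12]=17·156952432+2185031420=4853222764
row 19: T[19][10]=18·577924894833+4308105301929=14710753408923  T[19][11]=18·60202693980+577924894833=1661573386473  T[19][12]=18·4853222764+60202693980=147560703732
Read c(19,10) = 14710753408923, c(19,11) = 1661573386473, c(19,12) = 147560703732.

14710753408923, 1661573386473, 147560703732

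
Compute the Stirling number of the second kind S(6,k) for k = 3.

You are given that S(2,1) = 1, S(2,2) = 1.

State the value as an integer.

90

i=3: T(3,1)=0+1·1=1 | T(3,2)=1+2·1=3 | T(3,3)=1+3·0=1
i=4: T(4,1)=0+1·1=1 | T(4,2)=1+2·3=7 | T(4,3)=3+3·1=6
i=5: T(5,2)=1+2·7=15 | T(5,3)=7+3·6=25
i=6: T(6,3)=15+3·25=90
Read S(6,3) = 90.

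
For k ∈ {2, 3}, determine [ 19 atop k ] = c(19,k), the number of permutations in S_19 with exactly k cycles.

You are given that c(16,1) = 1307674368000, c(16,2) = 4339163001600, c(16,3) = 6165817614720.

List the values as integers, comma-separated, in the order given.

22376988058521600, 34012249593822720

@17  (17,1):1307674368000·16+0→20922789888000, (17,2):4339163001600·16+1307674368000→70734282393600, (17,3):6165817614720·16+4339163001600→102992244837120
@18  (18,1):20922789888000·17+0→355687428096000, (18,2):70734282393600·17+20922789888000→1223405590579200, (18,3):102992244837120·17+70734282393600→1821602444624640
@19  (19,2):1223405590579200·18+355687428096000→22376988058521600, (19,3):1821602444624640·18+1223405590579200→34012249593822720
Read c(19,2) = 22376988058521600, c(19,3) = 34012249593822720.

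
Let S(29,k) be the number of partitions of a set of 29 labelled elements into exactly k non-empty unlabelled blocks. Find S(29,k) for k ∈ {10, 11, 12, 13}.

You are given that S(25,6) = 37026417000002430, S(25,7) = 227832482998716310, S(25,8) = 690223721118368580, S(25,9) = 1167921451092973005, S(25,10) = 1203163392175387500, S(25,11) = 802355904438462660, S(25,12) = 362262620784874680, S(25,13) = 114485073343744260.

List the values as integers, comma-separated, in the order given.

16392038075086211019625, 18059551225961878690915, 13326679652926121224470, 6855064482242755179765

i=26: T(26,7)=37026417000002430+7·227832482998716310=1631853797991016600 | T(26,8)=227832482998716310+8·690223721118368580=5749622251945664950 | T(26,9)=690223721118368580+9·1167921451092973005=11201516780955125625 | T(26,10)=1167921451092973005+10·1203163392175387500=13199555372846848005 | T(26,11)=1203163392175387500+11·802355904438462660=10029078340998476760 | T(26,12)=802355904438462660+12·362262620784874680=5149507353856958820 | T(26,13)=362262620784874680+13·114485073343744260=1850568574253550060
i=27: T(27,8)=1631853797991016600+8·5749622251945664950=47628831813556336200 | T(27,9)=5749622251945664950+9·11201516780955125625=106563273280541795575 | T(27,10)=11201516780955125625+10·13199555372846848005=143197070509423605675 | T(27,11)=13199555372846848005+11·10029078340998476760=123519417123830092365 | T(27,12)=10029078340998476760+12·5149507353856958820=71823166587281982600 | T(27,13)=5149507353856958820+13·1850568574253550060=29206898819153109600
i=28: T(28,9)=47628831813556336200+9·106563273280541795575=1006698291338432496375 | T(28,10)=106563273280541795575+10·143197070509423605675=1538533978374777852325 | T(28,11)=143197070509423605675+11·123519417123830092365=1501910658871554621690 | T(28,12)=123519417123830092365+12·71823166587281982600=985397416171213883565 | T(28,13)=71823166587281982600+13·29206898819153109600=451512851236272407400
i=29: T(29,10)=1006698291338432496375+10·1538533978374777852325=16392038075086211019625 | T(29,11)=1538533978374777852325+11·1501910658871554621690=18059551225961878690915 | T(29,12)=1501910658871554621690+12·985397416171213883565=13326679652926121224470 | T(29,13)=985397416171213883565+13·451512851236272407400=6855064482242755179765
Read S(29,10) = 16392038075086211019625, S(29,11) = 18059551225961878690915, S(29,12) = 13326679652926121224470, S(29,13) = 6855064482242755179765.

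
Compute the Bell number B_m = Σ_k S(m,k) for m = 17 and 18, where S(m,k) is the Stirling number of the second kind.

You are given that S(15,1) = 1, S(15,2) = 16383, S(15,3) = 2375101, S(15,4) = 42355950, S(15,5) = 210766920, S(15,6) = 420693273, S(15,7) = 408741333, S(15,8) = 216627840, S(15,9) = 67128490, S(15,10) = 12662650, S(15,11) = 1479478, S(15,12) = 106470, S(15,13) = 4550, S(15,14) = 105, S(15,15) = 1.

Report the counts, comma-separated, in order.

r16: T_16,1=1×1+0=1; T_16,2=2×16383+1=32767; T_16,3=3×2375101+16383=7141686; T_16,4=4×42355950+2375101=171798901; T_16,5=5×210766920+42355950=1096190550; T_16,6=6×420693273+210766920=2734926558; T_16,7=7×408741333+420693273=3281882604; T_16,8=8×216627840+408741333=2141764053; T_16,9=9×67128490+216627840=820784250; T_16,10=10×12662650+67128490=193754990; T_16,11=11×1479478+12662650=28936908; T_16,12=12×106470+1479478=2757118; T_16,13=13×4550+106470=165620; T_16,14=14×105+4550=6020; T_16,15=15×1+105=120; T_16,16=16×0+1=1
r17: T_17,1=1×1+0=1; T_17,2=2×32767+1=65535; T_17,3=3×7141686+32767=21457825; T_17,4=4×171798901+7141686=694337290; T_17,5=5×1096190550+171798901=5652751651; T_17,6=6×2734926558+1096190550=17505749898; T_17,7=7×3281882604+2734926558=25708104786; T_17,8=8×2141764053+3281882604=20415995028; T_17,9=9×820784250+2141764053=9528822303; T_17,10=10×193754990+820784250=2758334150; T_17,11=11×28936908+193754990=512060978; T_17,12=12×2757118+28936908=62022324; T_17,13=13×165620+2757118=4910178; T_17,14=14×6020+165620=249900; T_17,15=15×120+6020=7820; T_17,16=16×1+120=136; T_17,17=17×0+1=1
r18: T_18,1=1×1+0=1; T_18,2=2×65535+1=131071; T_18,3=3×21457825+65535=64439010; T_18,4=4×694337290+21457825=2798806985; T_18,5=5×5652751651+694337290=28958095545; T_18,6=6×17505749898+5652751651=110687251039; T_18,7=7×25708104786+17505749898=197462483400; T_18,8=8×20415995028+25708104786=189036065010; T_18,9=9×9528822303+20415995028=106175395755; T_18,10=10×2758334150+9528822303=37112163803; T_18,11=11×512060978+2758334150=8391004908; T_18,12=12×62022324+512060978=1256328866; T_18,13=13×4910178+62022324=125854638; T_18,14=14×249900+4910178=8408778; T_18,15=15×7820+249900=367200; T_18,16=16×136+7820=9996; T_18,17=17×1+136=153; T_18,18=18×0+1=1
B_17 = ΣS(17,k) = 1+65535+21457825+694337290+5652751651+17505749898+25708104786+20415995028+9528822303+2758334150+512060978+62022324+4910178+249900+7820+136+1 = 82864869804
B_18 = ΣS(18,k) = 1+131071+64439010+2798806985+28958095545+110687251039+197462483400+189036065010+106175395755+37112163803+8391004908+1256328866+125854638+8408778+367200+9996+153+1 = 682076806159

82864869804, 682076806159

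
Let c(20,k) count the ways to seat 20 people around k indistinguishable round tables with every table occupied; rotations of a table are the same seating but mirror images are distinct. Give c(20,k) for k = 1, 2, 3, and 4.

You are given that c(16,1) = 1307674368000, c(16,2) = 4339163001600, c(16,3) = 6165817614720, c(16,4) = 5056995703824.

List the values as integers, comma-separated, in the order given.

121645100408832000, 431565146817638400, 668609730341153280, 610116075740491776

[17] T[17,1]:16*1307674368000+0=20922789888000 · T[17,2]:16*4339163001600+1307674368000=70734282393600 · T[17,3]:16*6165817614720+4339163001600=102992244837120 · T[17,4]:16*5056995703824+6165817614720=87077748875904
[18] T[18,1]:17*20922789888000+0=355687428096000 · T[18,2]:17*70734282393600+20922789888000=1223405590579200 · T[18,3]:17*102992244837120+70734282393600=1821602444624640 · T[18,4]:17*87077748875904+102992244837120=1583313975727488
[19] T[19,1]:18*355687428096000+0=6402373705728000 · T[19,2]:18*1223405590579200+355687428096000=22376988058521600 · T[19,3]:18*1821602444624640+1223405590579200=34012249593822720 · T[19,4]:18*1583313975727488+1821602444624640=30321254007719424
[20] T[20,1]:19*6402373705728000+0=121645100408832000 · T[20,2]:19*22376988058521600+6402373705728000=431565146817638400 · T[20,3]:19*34012249593822720+22376988058521600=668609730341153280 · T[20,4]:19*30321254007719424+34012249593822720=610116075740491776
Read c(20,1) = 121645100408832000, c(20,2) = 431565146817638400, c(20,3) = 668609730341153280, c(20,4) = 610116075740491776.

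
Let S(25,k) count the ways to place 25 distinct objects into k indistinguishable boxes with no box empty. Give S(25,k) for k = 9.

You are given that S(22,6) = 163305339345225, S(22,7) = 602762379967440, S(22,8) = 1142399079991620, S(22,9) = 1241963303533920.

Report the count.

@23  (23,7):602762379967440·7+163305339345225→4382641999117305, (23,8):1142399079991620·8+602762379967440→9741955019900400, (23,9):1241963303533920·9+1142399079991620→12320068811796900
@24  (24,8):9741955019900400·8+4382641999117305→82318282158320505, (24,9):12320068811796900·9+9741955019900400→120622574326072500
@25  (25,9):120622574326072500·9+82318282158320505→1167921451092973005
Read S(25,9) = 1167921451092973005.

1167921451092973005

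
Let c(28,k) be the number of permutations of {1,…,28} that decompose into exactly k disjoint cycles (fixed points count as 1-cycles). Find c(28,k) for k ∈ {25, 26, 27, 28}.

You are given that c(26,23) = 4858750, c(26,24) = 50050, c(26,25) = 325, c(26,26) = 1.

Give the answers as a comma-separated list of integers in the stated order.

7739550, 67977, 378, 1

[27] T[27,24]:26*50050+4858750=6160050 · T[27,25]:26*325+50050=58500 · T[27,26]:26*1+325=351 · T[27,27]:26*0+1=1
[28] T[28,25]:27*58500+6160050=7739550 · T[28,26]:27*351+58500=67977 · T[28,27]:27*1+351=378 · T[28,28]:27*0+1=1
Read c(28,25) = 7739550, c(28,26) = 67977, c(28,27) = 378, c(28,28) = 1.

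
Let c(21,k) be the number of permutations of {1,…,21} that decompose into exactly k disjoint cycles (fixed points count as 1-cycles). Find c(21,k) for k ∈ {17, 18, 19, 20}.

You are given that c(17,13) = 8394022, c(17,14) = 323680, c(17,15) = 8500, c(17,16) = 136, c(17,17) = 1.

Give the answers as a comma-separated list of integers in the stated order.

@18  (18,14):323680·17+8394022→13896582, (18,15):8500·17+323680→468180, (18,16):136·17+8500→10812, (18,17):1·17+136→153, (18,18):0·17+1→1
@19  (19,15):468180·18+13896582→22323822, (19,16):10812·18+468180→662796, (19,17):153·18+10812→13566, (19,18):1·18+153→171, (19,19):0·18+1→1
@20  (20,16):662796·19+22323822→34916946, (20,17):13566·19+662796→920550, (20,18):171·19+13566→16815, (20,19):1·19+171→190, (20,20):0·19+1→1
@21  (21,17):920550·20+34916946→53327946, (21,18):16815·20+920550→1256850, (21,19):190·20+16815→20615, (21,20):1·20+190→210
Read c(21,17) = 53327946, c(21,18) = 1256850, c(21,19) = 20615, c(21,20) = 210.

53327946, 1256850, 20615, 210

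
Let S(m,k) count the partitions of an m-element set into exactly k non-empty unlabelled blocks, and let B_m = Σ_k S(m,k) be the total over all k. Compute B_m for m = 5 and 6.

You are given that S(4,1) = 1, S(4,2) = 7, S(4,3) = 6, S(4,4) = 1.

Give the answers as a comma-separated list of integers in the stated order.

r5: T_5,1=1×1+0=1; T_5,2=2×7+1=15; T_5,3=3×6+7=25; T_5,4=4×1+6=10; T_5,5=5×0+1=1
r6: T_6,1=1×1+0=1; T_6,2=2×15+1=31; T_6,3=3×25+15=90; T_6,4=4×10+25=65; T_6,5=5×1+10=15; T_6,6=6×0+1=1
B_5 = ΣS(5,k) = 1+15+25+10+1 = 52
B_6 = ΣS(6,k) = 1+31+90+65+15+1 = 203

52, 203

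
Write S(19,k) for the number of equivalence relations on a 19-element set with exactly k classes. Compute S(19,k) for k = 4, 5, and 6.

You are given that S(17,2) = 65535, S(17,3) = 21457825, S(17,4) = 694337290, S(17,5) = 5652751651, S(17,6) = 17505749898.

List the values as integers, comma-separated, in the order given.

@18  (18,3):21457825·3+65535→64439010, (18,4):694337290·4+21457825→2798806985, (18,5):5652751651·5+694337290→28958095545, (18,6):17505749898·6+5652751651→110687251039
@19  (19,4):2798806985·4+64439010→11259666950, (19,5):28958095545·5+2798806985→147589284710, (19,6):110687251039·6+28958095545→693081601779
Read S(19,4) = 11259666950, S(19,5) = 147589284710, S(19,6) = 693081601779.

11259666950, 147589284710, 693081601779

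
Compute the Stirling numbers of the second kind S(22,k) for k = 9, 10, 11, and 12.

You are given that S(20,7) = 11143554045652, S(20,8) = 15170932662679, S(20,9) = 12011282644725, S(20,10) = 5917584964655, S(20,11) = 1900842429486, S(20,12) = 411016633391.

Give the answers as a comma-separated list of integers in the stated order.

i=21: T(21,8)=11143554045652+8·15170932662679=132511015347084 | T(21,9)=15170932662679+9·12011282644725=123272476465204 | T(21,10)=12011282644725+10·5917584964655=71187132291275 | T(21,11)=5917584964655+11·1900842429486=26826851689001 | T(21,12)=1900842429486+12·411016633391=6833042030178
i=22: T(22,9)=132511015347084+9·123272476465204=1241963303533920 | T(22,10)=123272476465204+10·71187132291275=835143799377954 | T(22,11)=71187132291275+11·26826851689001=366282500870286 | T(22,12)=26826851689001+12·6833042030178=108823356051137
Read S(22,9) = 1241963303533920, S(22,10) = 835143799377954, S(22,11) = 366282500870286, S(22,12) = 108823356051137.

1241963303533920, 835143799377954, 366282500870286, 108823356051137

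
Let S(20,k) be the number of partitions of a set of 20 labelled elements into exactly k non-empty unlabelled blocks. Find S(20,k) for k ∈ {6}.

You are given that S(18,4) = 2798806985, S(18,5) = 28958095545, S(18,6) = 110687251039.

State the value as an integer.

i=19: T(19,5)=2798806985+5·28958095545=147589284710 | T(19,6)=28958095545+6·110687251039=693081601779
i=20: T(20,6)=147589284710+6·693081601779=4306078895384
Read S(20,6) = 4306078895384.

4306078895384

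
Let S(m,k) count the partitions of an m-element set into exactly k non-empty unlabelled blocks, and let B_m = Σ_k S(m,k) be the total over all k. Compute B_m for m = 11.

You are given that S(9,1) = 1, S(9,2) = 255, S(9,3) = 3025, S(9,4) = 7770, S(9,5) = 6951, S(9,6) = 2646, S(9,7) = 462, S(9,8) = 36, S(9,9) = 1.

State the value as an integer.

[10] T[10,1]:1*1+0=1 · T[10,2]:2*255+1=511 · T[10,3]:3*3025+255=9330 · T[10,4]:4*7770+3025=34105 · T[10,5]:5*6951+7770=42525 · T[10,6]:6*2646+6951=22827 · T[10,7]:7*462+2646=5880 · T[10,8]:8*36+462=750 · T[10,9]:9*1+36=45 · T[10,10]:10*0+1=1
[11] T[11,1]:1*1+0=1 · T[11,2]:2*511+1=1023 · T[11,3]:3*9330+511=28501 · T[11,4]:4*34105+9330=145750 · T[11,5]:5*42525+34105=246730 · T[11,6]:6*22827+42525=179487 · T[11,7]:7*5880+22827=63987 · T[11,8]:8*750+5880=11880 · T[11,9]:9*45+750=1155 · T[11,10]:10*1+45=55 · T[11,11]:11*0+1=1
B_11 = ΣS(11,k) = 1+1023+28501+145750+246730+179487+63987+11880+1155+55+1 = 678570

678570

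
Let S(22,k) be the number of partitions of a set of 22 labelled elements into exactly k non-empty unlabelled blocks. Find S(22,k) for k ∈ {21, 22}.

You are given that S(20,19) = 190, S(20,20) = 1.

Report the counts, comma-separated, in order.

[21] T[21,20]:20*1+190=210 · T[21,21]:21*0+1=1
[22] T[22,21]:21*1+210=231 · T[22,22]:22*0+1=1
Read S(22,21) = 231, S(22,22) = 1.

231, 1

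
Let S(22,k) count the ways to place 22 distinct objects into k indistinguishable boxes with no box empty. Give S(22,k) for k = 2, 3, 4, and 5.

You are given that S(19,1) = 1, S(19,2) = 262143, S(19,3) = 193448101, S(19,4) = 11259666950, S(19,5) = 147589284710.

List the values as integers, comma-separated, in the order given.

2097151, 5228079450, 727778623825, 19137821912055

@20  (20,1):1·1+0→1, (20,2):262143·2+1→524287, (20,3):193448101·3+262143→580606446, (20,4):11259666950·4+193448101→45232115901, (20,5):147589284710·5+11259666950→749206090500
@21  (21,1):1·1+0→1, (21,2):524287·2+1→1048575, (21,3):580606446·3+524287→1742343625, (21,4):45232115901·4+580606446→181509070050, (21,5):749206090500·5+45232115901→3791262568401
@22  (22,2):1048575·2+1→2097151, (22,3):1742343625·3+1048575→5228079450, (22,4):181509070050·4+1742343625→727778623825, (22,5):3791262568401·5+181509070050→19137821912055
Read S(22,2) = 2097151, S(22,3) = 5228079450, S(22,4) = 727778623825, S(22,5) = 19137821912055.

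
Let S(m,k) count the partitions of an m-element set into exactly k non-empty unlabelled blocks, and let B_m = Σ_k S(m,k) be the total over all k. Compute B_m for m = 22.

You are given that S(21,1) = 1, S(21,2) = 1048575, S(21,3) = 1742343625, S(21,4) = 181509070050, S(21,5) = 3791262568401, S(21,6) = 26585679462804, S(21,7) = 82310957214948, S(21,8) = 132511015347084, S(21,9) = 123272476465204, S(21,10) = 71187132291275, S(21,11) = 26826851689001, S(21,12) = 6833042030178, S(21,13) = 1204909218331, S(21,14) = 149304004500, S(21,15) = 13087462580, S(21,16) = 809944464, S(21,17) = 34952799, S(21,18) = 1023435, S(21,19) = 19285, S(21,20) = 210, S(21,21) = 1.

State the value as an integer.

4506715738447323

r22: T_22,1=1×1+0=1; T_22,2=2×1048575+1=2097151; T_22,3=3×1742343625+1048575=5228079450; T_22,4=4×181509070050+1742343625=727778623825; T_22,5=5×3791262568401+181509070050=19137821912055; T_22,6=6×26585679462804+3791262568401=163305339345225; T_22,7=7×82310957214948+26585679462804=602762379967440; T_22,8=8×132511015347084+82310957214948=1142399079991620; T_22,9=9×123272476465204+132511015347084=1241963303533920; T_22,10=10×71187132291275+123272476465204=835143799377954; T_22,11=11×26826851689001+71187132291275=366282500870286; T_22,12=12×6833042030178+26826851689001=108823356051137; T_22,13=13×1204909218331+6833042030178=22496861868481; T_22,14=14×149304004500+1204909218331=3295165281331; T_22,15=15×13087462580+149304004500=345615943200; T_22,16=16×809944464+13087462580=26046574004; T_22,17=17×34952799+809944464=1404142047; T_22,18=18×1023435+34952799=53374629; T_22,19=19×19285+1023435=1389850; T_22,20=20×210+19285=23485; T_22,21=21×1+210=231; T_22,22=22×0+1=1
B_22 = ΣS(22,k) = 1+2097151+5228079450+727778623825+19137821912055+163305339345225+602762379967440+1142399079991620+1241963303533920+835143799377954+366282500870286+108823356051137+22496861868481+3295165281331+345615943200+26046574004+1404142047+53374629+1389850+23485+231+1 = 4506715738447323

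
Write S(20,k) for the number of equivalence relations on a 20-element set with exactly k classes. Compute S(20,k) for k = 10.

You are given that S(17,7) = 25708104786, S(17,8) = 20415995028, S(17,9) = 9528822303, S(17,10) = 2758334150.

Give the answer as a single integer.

i=18: T(18,8)=25708104786+8·20415995028=189036065010 | T(18,9)=20415995028+9·9528822303=106175395755 | T(18,10)=9528822303+10·2758334150=37112163803
i=19: T(19,9)=189036065010+9·106175395755=1144614626805 | T(19,10)=106175395755+10·37112163803=477297033785
i=20: T(20,10)=1144614626805+10·477297033785=5917584964655
Read S(20,10) = 5917584964655.

5917584964655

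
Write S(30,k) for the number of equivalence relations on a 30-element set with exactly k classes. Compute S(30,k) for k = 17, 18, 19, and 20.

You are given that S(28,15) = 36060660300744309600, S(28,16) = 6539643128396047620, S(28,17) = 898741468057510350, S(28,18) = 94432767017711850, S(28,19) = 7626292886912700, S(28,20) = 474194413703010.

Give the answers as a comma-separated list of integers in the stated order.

511605167806434372210, 68591811024147549270, 7145845579888333500, 581535955088511150

i=29: T(29,16)=36060660300744309600+16·6539643128396047620=140694950355081071520 | T(29,17)=6539643128396047620+17·898741468057510350=21818248085373723570 | T(29,18)=898741468057510350+18·94432767017711850=2598531274376323650 | T(29,19)=94432767017711850+19·7626292886912700=239332331869053150 | T(29,20)=7626292886912700+20·474194413703010=17110181160972900
i=30: T(30,17)=140694950355081071520+17·21818248085373723570=511605167806434372210 | T(30,18)=21818248085373723570+18·2598531274376323650=68591811024147549270 | T(30,19)=2598531274376323650+19·239332331869053150=7145845579888333500 | T(30,20)=239332331869053150+20·17110181160972900=581535955088511150
Read S(30,17) = 511605167806434372210, S(30,18) = 68591811024147549270, S(30,19) = 7145845579888333500, S(30,20) = 581535955088511150.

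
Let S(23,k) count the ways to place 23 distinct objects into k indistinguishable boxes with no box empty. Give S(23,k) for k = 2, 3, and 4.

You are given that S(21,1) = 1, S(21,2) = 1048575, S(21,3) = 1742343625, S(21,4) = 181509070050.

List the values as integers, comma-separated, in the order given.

4194303, 15686335501, 2916342574750

[22] T[22,1]:1*1+0=1 · T[22,2]:2*1048575+1=2097151 · T[22,3]:3*1742343625+1048575=5228079450 · T[22,4]:4*181509070050+1742343625=727778623825
[23] T[23,2]:2*2097151+1=4194303 · T[23,3]:3*5228079450+2097151=15686335501 · T[23,4]:4*727778623825+5228079450=2916342574750
Read S(23,2) = 4194303, S(23,3) = 15686335501, S(23,4) = 2916342574750.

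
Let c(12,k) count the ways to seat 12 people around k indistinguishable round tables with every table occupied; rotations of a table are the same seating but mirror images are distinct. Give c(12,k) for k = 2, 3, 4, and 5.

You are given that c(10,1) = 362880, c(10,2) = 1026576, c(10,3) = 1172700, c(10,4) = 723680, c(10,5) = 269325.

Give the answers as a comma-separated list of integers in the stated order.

120543840, 150917976, 105258076, 45995730

r11: T_11,1=10×362880+0=3628800; T_11,2=10×1026576+362880=10628640; T_11,3=10×1172700+1026576=12753576; T_11,4=10×723680+1172700=8409500; T_11,5=10×269325+723680=3416930
r12: T_12,2=11×10628640+3628800=120543840; T_12,3=11×12753576+10628640=150917976; T_12,4=11×8409500+12753576=105258076; T_12,5=11×3416930+8409500=45995730
Read c(12,2) = 120543840, c(12,3) = 150917976, c(12,4) = 105258076, c(12,5) = 45995730.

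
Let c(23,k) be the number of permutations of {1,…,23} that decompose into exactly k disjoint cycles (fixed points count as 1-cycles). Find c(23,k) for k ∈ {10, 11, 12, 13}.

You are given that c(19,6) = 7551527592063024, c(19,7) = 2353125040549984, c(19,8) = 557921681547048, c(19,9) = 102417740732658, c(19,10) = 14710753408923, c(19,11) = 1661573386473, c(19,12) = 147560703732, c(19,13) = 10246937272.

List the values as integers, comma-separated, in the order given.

@20  (20,7):2353125040549984·19+7551527592063024→52260903362512720, (20,8):557921681547048·19+2353125040549984→12953636989943896, (20,9):102417740732658·19+557921681547048→2503858755467550, (20,10):14710753408923·19+102417740732658→381922055502195, (20,11):1661573386473·19+14710753408923→46280647751910, (20,12):147560703732·19+1661573386473→4465226757381, (20,13):10246937272·19+147560703732→342252511900
@21  (21,8):12953636989943896·20+52260903362512720→311333643161390640, (21,9):2503858755467550·20+12953636989943896→63030812099294896, (21,10):381922055502195·20+2503858755467550→10142299865511450, (21,11):46280647751910·20+381922055502195→1307535010540395, (21,12):4465226757381·20+46280647751910→135585182899530, (21,13):342252511900·20+4465226757381→11310276995381
@22  (22,9):63030812099294896·21+311333643161390640→1634980697246583456, (22,10):10142299865511450·21+63030812099294896→276019109275035346, (22,11):1307535010540395·21+10142299865511450→37600535086859745, (22,12):135585182899530·21+1307535010540395→4154823851430525, (22,13):11310276995381·21+135585182899530→373100999802531
@23  (23,10):276019109275035346·22+1634980697246583456→7707401101297361068, (23,11):37600535086859745·22+276019109275035346→1103230881185949736, (23,12):4154823851430525·22+37600535086859745→129006659818331295, (23,13):373100999802531·22+4154823851430525→12363045847086207
Read c(23,10) = 7707401101297361068, c(23,11) = 1103230881185949736, c(23,12) = 129006659818331295, c(23,13) = 12363045847086207.

7707401101297361068, 1103230881185949736, 129006659818331295, 12363045847086207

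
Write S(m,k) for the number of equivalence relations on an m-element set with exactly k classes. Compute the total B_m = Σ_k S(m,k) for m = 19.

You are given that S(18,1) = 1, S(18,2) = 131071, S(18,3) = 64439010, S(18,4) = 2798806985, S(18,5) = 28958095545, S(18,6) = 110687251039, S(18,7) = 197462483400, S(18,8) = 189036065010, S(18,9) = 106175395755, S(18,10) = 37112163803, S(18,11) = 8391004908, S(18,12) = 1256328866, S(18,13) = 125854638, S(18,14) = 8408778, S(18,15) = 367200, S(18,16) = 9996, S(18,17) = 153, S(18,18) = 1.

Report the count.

row 19: T[19][1]=1·1+0=1  T[19][2]=2·131071+1=262143  T[19][3]=3·64439010+131071=193448101  T[19][4]=4·2798806985+64439010=11259666950  T[19][5]=5·28958095545+2798806985=147589284710  T[19][6]=6·110687251039+28958095545=693081601779  T[19][7]=7·197462483400+110687251039=1492924634839  T[19][8]=8·189036065010+197462483400=1709751003480  T[19][9]=9·106175395755+189036065010=1144614626805  T[19][10]=10·37112163803+106175395755=477297033785  T[19][11]=11·8391004908+37112163803=129413217791  T[19][12]=12·1256328866+8391004908=23466951300  T[19][13]=13·125854638+1256328866=2892439160  T[19][14]=14·8408778+125854638=243577530  T[19][15]=15·367200+8408778=13916778  T[19][16]=16·9996+367200=527136  T[19][17]=17·153+9996=12597  T[19][18]=18·1+153=171  T[19][19]=19·0+1=1
B_19 = ΣS(19,k) = 1+262143+193448101+11259666950+147589284710+693081601779+1492924634839+1709751003480+1144614626805+477297033785+129413217791+23466951300+2892439160+243577530+13916778+527136+12597+171+1 = 5832742205057

5832742205057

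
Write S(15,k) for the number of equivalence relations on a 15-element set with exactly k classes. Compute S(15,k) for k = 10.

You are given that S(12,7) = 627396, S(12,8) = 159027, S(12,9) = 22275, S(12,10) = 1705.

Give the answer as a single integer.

12662650

row 13: T[13][8]=8·159027+627396=1899612  T[13][9]=9·22275+159027=359502  T[13][10]=10·1705+22275=39325
row 14: T[14][9]=9·359502+1899612=5135130  T[14][10]=10·39325+359502=752752
row 15: T[15][10]=10·752752+5135130=12662650
Read S(15,10) = 12662650.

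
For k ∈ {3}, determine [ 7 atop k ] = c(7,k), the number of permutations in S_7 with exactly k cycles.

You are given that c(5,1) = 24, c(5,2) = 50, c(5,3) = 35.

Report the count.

r6: T_6,2=5×50+24=274; T_6,3=5×35+50=225
r7: T_7,3=6×225+274=1624
Read c(7,3) = 1624.

1624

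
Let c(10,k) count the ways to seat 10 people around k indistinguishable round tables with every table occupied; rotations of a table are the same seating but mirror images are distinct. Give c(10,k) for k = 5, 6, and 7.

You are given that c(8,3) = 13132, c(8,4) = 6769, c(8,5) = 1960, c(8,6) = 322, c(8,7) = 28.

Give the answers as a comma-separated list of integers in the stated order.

269325, 63273, 9450

[9] T[9,4]:8*6769+13132=67284 · T[9,5]:8*1960+6769=22449 · T[9,6]:8*322+1960=4536 · T[9,7]:8*28+322=546
[10] T[10,5]:9*22449+67284=269325 · T[10,6]:9*4536+22449=63273 · T[10,7]:9*546+4536=9450
Read c(10,5) = 269325, c(10,6) = 63273, c(10,7) = 9450.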